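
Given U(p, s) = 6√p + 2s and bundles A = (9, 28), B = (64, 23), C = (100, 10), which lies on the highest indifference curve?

Evaluate utility at each bundle:
U(A) = 74.000.
U(B) = 94.000.
U(C) = 80.000.
Highest utility is B, so B ≻ C ≻ A.

Bundle B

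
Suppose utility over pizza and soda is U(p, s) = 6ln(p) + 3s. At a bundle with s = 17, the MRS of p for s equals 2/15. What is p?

MU_p = 6/p, MU_s = 3.
MRS = 6/p ÷ 3.
MRS depends only on p: 2/p = 2/15 ⇒ p = 2/(2/15) = 15.

p = 15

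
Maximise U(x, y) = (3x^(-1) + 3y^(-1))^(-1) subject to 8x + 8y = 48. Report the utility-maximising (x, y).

For CES with ρ = -1, MRS = (y/x)^2.
Tangency: set MRS = p_x/p_y = 8/8 = 1.
So (y/x)^2 = 1; taking the square root, y/x = 1, i.e. y = x.
Substitute into the budget 8·x + 8·y = 48: 16·x = 48, so x* = 3 and y* = 3.

x* = 3, y* = 3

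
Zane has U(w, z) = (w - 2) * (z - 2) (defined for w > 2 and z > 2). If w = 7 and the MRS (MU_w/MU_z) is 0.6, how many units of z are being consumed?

MU_w = (z−2), MU_z = (w−2).
MRS = (z−2)/(w−2).
Substitute w = 7: MRS = (z − 2)/5. Setting this equal to 0.6 gives z − 2 = 0.6·5 = 3, so z = 5.

z = 5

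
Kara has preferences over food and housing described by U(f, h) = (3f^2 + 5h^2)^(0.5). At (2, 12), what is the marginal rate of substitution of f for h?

MRS = 0.1

For CES with ρ = 2, MRS = (3/5)·(h/f)^(-1).
At (2, 12): MRS = 0.1.
That is, one extra unit of f is worth 0.1 units of h at the margin.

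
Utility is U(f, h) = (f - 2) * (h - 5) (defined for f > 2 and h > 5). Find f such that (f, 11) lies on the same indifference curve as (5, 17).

f = 8

U(5, 17) = 36.
Set U(f, 11) = 36 and solve.
With h = 11: (11 − 5) = 6, so (f − 2) = 36/6 = 6.
So f = 2 + 6 = 8.
Check: U(8, 11) = 36.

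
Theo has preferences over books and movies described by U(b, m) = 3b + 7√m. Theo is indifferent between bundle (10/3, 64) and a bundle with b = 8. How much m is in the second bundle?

m = 36

U(10/3, 64) = 66.
Set U(8, m) = 66 and solve.
With b = 8: 7√m = 66 − 3·8 = 42, so √m = 6 and m = 36.
Check: U(8, 36) = 66.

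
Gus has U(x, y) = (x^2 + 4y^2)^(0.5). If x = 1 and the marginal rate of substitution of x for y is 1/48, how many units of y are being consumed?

For CES with ρ = 2, MRS = (1/4)·(y/x)^(-1).
Setting (1/4)·(y/1)^(-1) = 1/48 gives (y/1)^(-1) = 1/12, so y/1 = 12 and y = 12.

y = 12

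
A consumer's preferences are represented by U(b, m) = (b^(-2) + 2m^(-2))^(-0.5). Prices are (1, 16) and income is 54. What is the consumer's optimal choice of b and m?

For CES with ρ = -2, MRS = (1/2)·(m/b)^3.
Tangency: set MRS = p_b/p_m = 1/16.
So (m/b)^3 = 0.125; taking the cube root, m/b = 0.5, i.e. m = 0.5·b.
Substitute into the budget 1·b + 16·m = 54: 9·b = 54, so b* = 6 and m* = 0.5·6 = 3.

b* = 6, m* = 3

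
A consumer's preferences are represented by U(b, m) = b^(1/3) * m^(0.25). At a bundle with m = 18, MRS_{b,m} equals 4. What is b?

MU_b = 1/3·b^(-2/3)·m^(0.25) and MU_m = 0.25·b^(1/3)·m^(-0.75).
MRS = MU_b/MU_m = (4/3)·m/b.
Substitute m = 18: MRS = 24/b. Setting 24/b = 4 gives b = 24/4 = 6.

b = 6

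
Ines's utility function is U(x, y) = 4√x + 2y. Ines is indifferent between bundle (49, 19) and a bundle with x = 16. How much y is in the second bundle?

U(49, 19) = 66.
Set U(16, y) = 66 and solve.
With x = 16: √16 = 4, so 2y = 66 − 4·4 = 50 and y = 25.
Check: U(16, 25) = 66.

y = 25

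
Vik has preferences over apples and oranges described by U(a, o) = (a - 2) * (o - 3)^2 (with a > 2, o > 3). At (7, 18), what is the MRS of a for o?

MU_a = (o−3)^2, MU_o = 2·(a−2)·(o−3).
MRS = (1/2)·(o−3)/(a−2).
At (7, 18): MRS = 1.5.
The indifference curve has slope −1.5 at this bundle.

MRS = 1.5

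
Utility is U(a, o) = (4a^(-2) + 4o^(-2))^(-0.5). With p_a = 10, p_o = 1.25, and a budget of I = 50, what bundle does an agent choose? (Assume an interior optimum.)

For CES with ρ = -2, MRS = (o/a)^3.
Tangency: set MRS = p_a/p_o = 10/1.25 = 8.
So (o/a)^3 = 8; taking the cube root, o/a = 2, i.e. o = 2·a.
Substitute into the budget 10·a + 1.25·o = 50: 12.5·a = 50, so a* = 4 and o* = 2·4 = 8.

a* = 4, o* = 8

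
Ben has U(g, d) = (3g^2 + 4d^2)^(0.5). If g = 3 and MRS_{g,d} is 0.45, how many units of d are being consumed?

d = 5

For CES with ρ = 2, MRS = (3/4)·(d/g)^(-1).
Setting (3/4)·(d/3)^(-1) = 0.45 gives (d/3)^(-1) = 0.6, so d/3 = 5/3 and d = 5.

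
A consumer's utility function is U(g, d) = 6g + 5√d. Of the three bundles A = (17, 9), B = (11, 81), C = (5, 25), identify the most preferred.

Bundle A

Evaluate utility at each bundle:
U(A) = 117.000.
U(B) = 111.000.
U(C) = 55.000.
Highest utility is A, so A ≻ B ≻ C.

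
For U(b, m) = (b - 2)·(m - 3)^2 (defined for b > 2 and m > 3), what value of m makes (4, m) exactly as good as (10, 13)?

m = 23

U(10, 13) = 800.
Set U(4, m) = 800 and solve.
With b = 4: (4 − 2) = 2, so (m − 3)^2 = 800/2 = 400.
Taking the square root (with m > 3): m − 3 = 20, so m = 23.
Check: U(4, 23) = 800.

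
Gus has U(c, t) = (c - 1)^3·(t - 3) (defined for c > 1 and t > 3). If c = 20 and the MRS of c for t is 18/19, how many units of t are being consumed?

t = 9

MU_c = 3·(c−1)^2·(t−3), MU_t = (c−1)^3.
MRS = (3/1)·(t−3)/(c−1).
Substitute c = 20: MRS = (t − 3)/(19/3). Setting this equal to 18/19 gives t − 3 = (18/19)·(19/3) = 6, so t = 9.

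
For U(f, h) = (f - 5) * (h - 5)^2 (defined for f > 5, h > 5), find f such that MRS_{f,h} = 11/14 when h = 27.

f = 19

MU_f = (h−5)^2, MU_h = 2·(f−5)·(h−5).
MRS = (1/2)·(h−5)/(f−5).
Substitute h = 27: MRS = 11/(f − 5). Setting this equal to 11/14 gives f − 5 = 11/(11/14) = 14, so f = 19.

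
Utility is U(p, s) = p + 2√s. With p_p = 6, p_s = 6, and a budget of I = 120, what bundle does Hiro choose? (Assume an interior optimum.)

MU_p = 1, MU_s = 2/(2√s).
MRS = 1 ÷ (2/(2√s)).
Tangency: set MRS = p_p/p_s = 6/6 = 1.
MRS depends only on s: √s = 1 ⇒ √s = 1 ⇒ s* = 1.
From the budget, 6·p = 120 − 6·1 = 114, so p* = 19.

p* = 19, s* = 1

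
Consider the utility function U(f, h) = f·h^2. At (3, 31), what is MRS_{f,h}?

MU_f = h^2 and MU_h = 2·f·h.
MRS = MU_f/MU_h = (1/2)·h/f.
At (3, 31): MRS = 31/6.
So at (3, 31) the consumer would give up 31/6 units of h for one more unit of f.

MRS = 31/6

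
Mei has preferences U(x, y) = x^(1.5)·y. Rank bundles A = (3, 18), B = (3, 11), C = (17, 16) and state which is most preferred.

Evaluate utility at each bundle:
U(A) = 93.531.
U(B) = 57.158.
U(C) = 1121.485.
Highest utility is C, so C ≻ A ≻ B.

Bundle C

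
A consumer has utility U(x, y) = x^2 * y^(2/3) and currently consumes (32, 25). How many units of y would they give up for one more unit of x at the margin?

MRS = 75/32

MU_x = 2·x·y^(2/3) and MU_y = 2/3·x^2·y^(-1/3).
MRS = MU_x/MU_y = (3)·y/x.
At (32, 25): MRS = 75/32.
That is, one extra unit of x is worth 75/32 units of y at the margin.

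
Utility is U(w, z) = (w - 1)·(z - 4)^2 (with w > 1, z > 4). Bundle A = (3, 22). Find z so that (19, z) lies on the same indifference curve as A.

U(3, 22) = 648.
Set U(19, z) = 648 and solve.
With w = 19: (19 − 1) = 18, so (z − 4)^2 = 648/18 = 36.
Taking the square root (with z > 4): z − 4 = 6, so z = 10.
Check: U(19, 10) = 648.

z = 10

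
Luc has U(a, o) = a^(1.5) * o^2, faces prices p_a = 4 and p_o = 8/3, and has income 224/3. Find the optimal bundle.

MU_a = 1.5·√a·o^2 and MU_o = 2·a^(1.5)·o.
MRS = MU_a/MU_o = (0.75)·o/a.
Tangency: set MRS = p_a/p_o = 4/(8/3) = 1.5.
So (0.75)·o/a = 1.5, i.e. o = 2·a.
Substitute into the budget 4·a + (8/3)·o = 224/3: (28/3)·a = 224/3, so a* = 8.
Then o* = 2·8 = 16.

a* = 8, o* = 16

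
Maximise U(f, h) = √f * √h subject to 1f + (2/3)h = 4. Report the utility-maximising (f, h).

MU_f = 0.5·f^(-0.5)·√h and MU_h = 0.5·√f·h^(-0.5).
MRS = MU_f/MU_h = h/f.
Tangency: set MRS = p_f/p_h = 1/(2/3) = 1.5.
So h/f = 1.5, i.e. h = 1.5·f.
Substitute into the budget 1·f + (2/3)·h = 4: 2·f = 4, so f* = 2.
Then h* = 1.5·2 = 3.

f* = 2, h* = 3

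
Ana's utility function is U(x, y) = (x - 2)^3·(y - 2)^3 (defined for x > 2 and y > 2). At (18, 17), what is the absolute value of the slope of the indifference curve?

MU_x = 3·(x−2)^2·(y−2)^3, MU_y = 3·(x−2)^3·(y−2)^2.
MRS = (y−2)/(x−2).
At (18, 17): MRS = 15/16.
So at (18, 17) the consumer would give up 15/16 units of y for one more unit of x.

MRS = 15/16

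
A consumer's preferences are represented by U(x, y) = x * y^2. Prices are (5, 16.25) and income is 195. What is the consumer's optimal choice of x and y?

MU_x = y^2 and MU_y = 2·x·y.
MRS = MU_x/MU_y = (1/2)·y/x.
Tangency: set MRS = p_x/p_y = 5/16.25 = 4/13.
So (1/2)·y/x = 4/13, i.e. y = (8/13)·x.
Substitute into the budget 5·x + 16.25·y = 195: 15·x = 195, so x* = 13.
Then y* = (8/13)·13 = 8.

x* = 13, y* = 8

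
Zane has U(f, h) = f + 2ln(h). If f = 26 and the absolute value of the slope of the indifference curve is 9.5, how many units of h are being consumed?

h = 19

MU_f = 1, MU_h = 2/h.
MRS = 1 ÷ (2/h).
MRS depends only on h: 0.5·h = 9.5 ⇒ h = 9.5/0.5 = 19.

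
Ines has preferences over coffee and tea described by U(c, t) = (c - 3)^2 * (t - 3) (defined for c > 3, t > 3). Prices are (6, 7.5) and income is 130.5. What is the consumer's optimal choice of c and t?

c* = 13, t* = 7

MU_c = 2·(c−3)·(t−3), MU_t = (c−3)^2.
MRS = (2/1)·(t−3)/(c−3).
Tangency: set MRS = p_c/p_t = 6/7.5 = 0.8.
So (2/1)·(t − 3)/(c − 3) = 0.8, i.e. (t − 3) = 0.4·(c − 3).
Rewrite the budget in excess-of-subsistence terms: 6·(c − 3) + 7.5·(t − 3) = 130.5 − 6·3 − 7.5·3 = 90.
Substituting, 9·(c − 3) = 90, so c − 3 = 10 and c* = 13.
Then t − 3 = 0.4·10 = 4, so t* = 7.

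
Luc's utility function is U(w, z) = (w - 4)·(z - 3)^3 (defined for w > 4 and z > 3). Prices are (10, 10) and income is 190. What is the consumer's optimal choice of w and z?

MU_w = (z−3)^3, MU_z = 3·(w−4)·(z−3)^2.
MRS = (1/3)·(z−3)/(w−4).
Tangency: set MRS = p_w/p_z = 10/10 = 1.
So (1/3)·(z − 3)/(w − 4) = 1, i.e. (z − 3) = 3·(w − 4).
Rewrite the budget in excess-of-subsistence terms: 10·(w − 4) + 10·(z − 3) = 190 − 10·4 − 10·3 = 120.
Substituting, 40·(w − 4) = 120, so w − 4 = 3 and w* = 7.
Then z − 3 = 3·3 = 9, so z* = 12.

w* = 7, z* = 12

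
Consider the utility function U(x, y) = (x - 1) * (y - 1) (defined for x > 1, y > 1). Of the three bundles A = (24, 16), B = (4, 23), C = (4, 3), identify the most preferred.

Bundle A

Evaluate utility at each bundle:
U(A) = 345.
U(B) = 66.
U(C) = 6.
Highest utility is A, so A ≻ B ≻ C.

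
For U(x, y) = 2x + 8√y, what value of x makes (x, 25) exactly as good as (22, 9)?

x = 14

U(22, 9) = 68.
Set U(x, 25) = 68 and solve.
With y = 25: √25 = 5, so 2x = 68 − 8·5 = 28 and x = 14.
Check: U(14, 25) = 68.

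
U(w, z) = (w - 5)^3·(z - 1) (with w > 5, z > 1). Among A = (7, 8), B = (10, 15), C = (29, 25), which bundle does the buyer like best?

Bundle C

Evaluate utility at each bundle:
U(A) = 56.
U(B) = 1750.
U(C) = 331776.
Highest utility is C, so C ≻ B ≻ A.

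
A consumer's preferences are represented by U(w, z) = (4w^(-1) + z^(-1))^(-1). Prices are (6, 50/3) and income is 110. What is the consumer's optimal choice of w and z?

For CES with ρ = -1, MRS = (4/1)·(z/w)^2.
Tangency: set MRS = p_w/p_z = 6/(50/3) = 9/25.
So (z/w)^2 = 9/100; taking the square root, z/w = 0.3, i.e. z = 0.3·w.
Substitute into the budget 6·w + (50/3)·z = 110: 11·w = 110, so w* = 10 and z* = 0.3·10 = 3.

w* = 10, z* = 3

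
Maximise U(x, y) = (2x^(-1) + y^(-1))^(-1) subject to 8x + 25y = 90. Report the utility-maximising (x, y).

x* = 5, y* = 2

For CES with ρ = -1, MRS = (2/1)·(y/x)^2.
Tangency: set MRS = p_x/p_y = 8/25.
So (y/x)^2 = 4/25; taking the square root, y/x = 0.4, i.e. y = 0.4·x.
Substitute into the budget 8·x + 25·y = 90: 18·x = 90, so x* = 5 and y* = 0.4·5 = 2.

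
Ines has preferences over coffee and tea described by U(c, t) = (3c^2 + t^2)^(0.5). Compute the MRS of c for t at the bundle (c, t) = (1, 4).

For CES with ρ = 2, MRS = (3/1)·(t/c)^(-1).
At (1, 4): MRS = 0.75.
That is, one extra unit of c is worth 0.75 units of t at the margin.

MRS = 0.75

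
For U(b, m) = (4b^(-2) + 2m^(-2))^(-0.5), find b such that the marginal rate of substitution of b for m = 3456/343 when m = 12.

b = 7

For CES with ρ = -2, MRS = (4/2)·(m/b)^3.
Setting (4/2)·(12/b)^3 = 3456/343 gives (12/b)^3 = 1728/343, so 12/b = 12/7 and b = 7.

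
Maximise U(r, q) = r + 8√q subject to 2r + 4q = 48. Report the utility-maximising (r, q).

MU_r = 1, MU_q = 8/(2√q).
MRS = 1 ÷ (8/(2√q)).
Tangency: set MRS = p_r/p_q = 2/4 = 0.5.
MRS depends only on q: 0.25·√q = 0.5 ⇒ √q = 0.5/0.25 = 2 ⇒ q* = 4.
From the budget, 2·r = 48 − 4·4 = 32, so r* = 16.

r* = 16, q* = 4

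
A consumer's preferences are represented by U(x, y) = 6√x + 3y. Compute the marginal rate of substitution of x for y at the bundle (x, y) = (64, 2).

MRS = 0.125

MU_x = 6/(2√x), MU_y = 3.
MRS = 6/(2√x) ÷ 3.
At (64, 2): MRS = 0.125.
The indifference curve has slope −0.125 at this bundle.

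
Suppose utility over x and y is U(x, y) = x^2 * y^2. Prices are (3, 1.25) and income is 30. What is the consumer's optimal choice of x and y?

x* = 5, y* = 12

MU_x = 2·x·y^2 and MU_y = 2·x^2·y.
MRS = MU_x/MU_y = y/x.
Tangency: set MRS = p_x/p_y = 3/1.25 = 2.4.
So y/x = 2.4, i.e. y = 2.4·x.
Substitute into the budget 3·x + 1.25·y = 30: 6·x = 30, so x* = 5.
Then y* = 2.4·5 = 12.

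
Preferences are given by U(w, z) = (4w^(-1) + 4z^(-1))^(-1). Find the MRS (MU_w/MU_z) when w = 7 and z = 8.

For CES with ρ = -1, MRS = (z/w)^2.
At (7, 8): MRS = 64/49.
So at (7, 8) the consumer would give up 64/49 units of z for one more unit of w.

MRS = 64/49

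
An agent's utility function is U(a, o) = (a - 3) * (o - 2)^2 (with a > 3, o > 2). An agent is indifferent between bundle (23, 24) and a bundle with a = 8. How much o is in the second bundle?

U(23, 24) = 9680.
Set U(8, o) = 9680 and solve.
With a = 8: (8 − 3) = 5, so (o − 2)^2 = 9680/5 = 1936.
Taking the square root (with o > 2): o − 2 = 44, so o = 46.
Check: U(8, 46) = 9680.

o = 46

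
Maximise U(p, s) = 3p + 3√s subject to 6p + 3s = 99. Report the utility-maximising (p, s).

p* = 16, s* = 1

MU_p = 3, MU_s = 3/(2√s).
MRS = 3 ÷ (3/(2√s)).
Tangency: set MRS = p_p/p_s = 6/3 = 2.
MRS depends only on s: 2·√s = 2 ⇒ √s = 2/2 = 1 ⇒ s* = 1.
From the budget, 6·p = 99 − 3·1 = 96, so p* = 16.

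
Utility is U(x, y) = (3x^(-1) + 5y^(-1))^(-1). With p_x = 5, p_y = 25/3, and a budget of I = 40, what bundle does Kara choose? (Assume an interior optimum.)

x* = 3, y* = 3

For CES with ρ = -1, MRS = (3/5)·(y/x)^2.
Tangency: set MRS = p_x/p_y = 5/(25/3) = 0.6.
So (y/x)^2 = 1; taking the square root, y/x = 1, i.e. y = x.
Substitute into the budget 5·x + (25/3)·y = 40: (40/3)·x = 40, so x* = 3 and y* = 3.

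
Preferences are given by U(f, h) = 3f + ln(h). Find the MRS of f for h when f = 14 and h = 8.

MRS = 24

MU_f = 3, MU_h = 1/h.
MRS = 3 ÷ (1/h).
At (14, 8): MRS = 24.
So at (14, 8) the consumer would give up 24 units of h for one more unit of f.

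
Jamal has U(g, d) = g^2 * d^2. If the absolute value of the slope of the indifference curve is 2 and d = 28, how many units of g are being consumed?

g = 14

MU_g = 2·g·d^2 and MU_d = 2·g^2·d.
MRS = MU_g/MU_d = d/g.
Substitute d = 28: MRS = 28/g. Setting 28/g = 2 gives g = 28/2 = 14.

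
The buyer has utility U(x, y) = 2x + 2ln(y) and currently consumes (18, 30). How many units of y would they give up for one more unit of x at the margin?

MRS = 30

MU_x = 2, MU_y = 2/y.
MRS = 2 ÷ (2/y).
At (18, 30): MRS = 30.
So at (18, 30) the consumer would give up 30 units of y for one more unit of x.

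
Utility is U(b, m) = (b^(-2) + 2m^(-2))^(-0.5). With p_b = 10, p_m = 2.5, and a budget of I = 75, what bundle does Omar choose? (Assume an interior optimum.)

For CES with ρ = -2, MRS = (1/2)·(m/b)^3.
Tangency: set MRS = p_b/p_m = 10/2.5 = 4.
So (m/b)^3 = 8; taking the cube root, m/b = 2, i.e. m = 2·b.
Substitute into the budget 10·b + 2.5·m = 75: 15·b = 75, so b* = 5 and m* = 2·5 = 10.

b* = 5, m* = 10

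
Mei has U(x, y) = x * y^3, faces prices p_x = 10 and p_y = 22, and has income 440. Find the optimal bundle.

MU_x = y^3 and MU_y = 3·x·y^2.
MRS = MU_x/MU_y = (1/3)·y/x.
Tangency: set MRS = p_x/p_y = 10/22 = 5/11.
So (1/3)·y/x = 5/11, i.e. y = (15/11)·x.
Substitute into the budget 10·x + 22·y = 440: 40·x = 440, so x* = 11.
Then y* = (15/11)·11 = 15.

x* = 11, y* = 15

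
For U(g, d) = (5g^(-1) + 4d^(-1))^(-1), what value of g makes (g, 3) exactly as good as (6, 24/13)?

U depends on (g, d) only through S = 5g^(-1) + 4d^(-1), so equal utility means equal S. At (6, 24/13): S = 3.
With d = 3: 4·3^(-1) = 4/3, so 5g^(-1) = 3 − 4/3 = 5/3, i.e. g^(-1) = 1/3.
Hence g = 1/(1/3) = 3.
Check: U(3, 3) = 0.3333.

g = 3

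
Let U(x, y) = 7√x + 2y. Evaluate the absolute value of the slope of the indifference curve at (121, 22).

MU_x = 7/(2√x), MU_y = 2.
MRS = 7/(2√x) ÷ 2.
At (121, 22): MRS = 7/44.
So at (121, 22) the consumer would give up 7/44 units of y for one more unit of x.

MRS = 7/44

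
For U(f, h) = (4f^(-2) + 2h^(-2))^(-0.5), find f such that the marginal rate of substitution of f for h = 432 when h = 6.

For CES with ρ = -2, MRS = (4/2)·(h/f)^3.
Setting (4/2)·(6/f)^3 = 432 gives (6/f)^3 = 216, so 6/f = 6 and f = 1.

f = 1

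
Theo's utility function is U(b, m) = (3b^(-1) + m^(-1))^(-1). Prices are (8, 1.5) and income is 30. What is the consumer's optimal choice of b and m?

For CES with ρ = -1, MRS = (3/1)·(m/b)^2.
Tangency: set MRS = p_b/p_m = 8/1.5 = 16/3.
So (m/b)^2 = 16/9; taking the square root, m/b = 4/3, i.e. m = (4/3)·b.
Substitute into the budget 8·b + 1.5·m = 30: 10·b = 30, so b* = 3 and m* = (4/3)·3 = 4.

b* = 3, m* = 4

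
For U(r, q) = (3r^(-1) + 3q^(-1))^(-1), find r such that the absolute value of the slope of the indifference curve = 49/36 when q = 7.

For CES with ρ = -1, MRS = (q/r)^2.
Setting (7/r)^2 = 49/36 gives 7/r = 7/6 and r = 6.

r = 6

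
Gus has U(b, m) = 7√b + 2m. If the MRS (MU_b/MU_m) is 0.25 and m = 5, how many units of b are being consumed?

b = 49

MU_b = 7/(2√b), MU_m = 2.
MRS = 7/(2√b) ÷ 2.
MRS depends only on b: 1.75/√b = 0.25 ⇒ √b = 1.75/0.25 = 7 ⇒ b = 49.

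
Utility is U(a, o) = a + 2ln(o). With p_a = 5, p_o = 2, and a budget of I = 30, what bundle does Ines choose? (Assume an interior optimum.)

MU_a = 1, MU_o = 2/o.
MRS = 1 ÷ (2/o).
Tangency: set MRS = p_a/p_o = 5/2 = 2.5.
MRS depends only on o: 0.5·o = 2.5 ⇒ o* = 2.5/0.5 = 5.
From the budget, 5·a = 30 − 2·5 = 20, so a* = 4.

a* = 4, o* = 5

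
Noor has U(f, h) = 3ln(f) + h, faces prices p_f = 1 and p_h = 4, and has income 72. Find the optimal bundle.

f* = 12, h* = 15

MU_f = 3/f, MU_h = 1.
MRS = 3/f ÷ 1.
Tangency: set MRS = p_f/p_h = 1/4 = 0.25.
MRS depends only on f: 3/f = 0.25 ⇒ f* = 3/0.25 = 12.
From the budget, 4·h = 72 − 1·12 = 60, so h* = 15.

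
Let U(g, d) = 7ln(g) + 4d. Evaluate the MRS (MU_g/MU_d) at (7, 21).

MRS = 0.25

MU_g = 7/g, MU_d = 4.
MRS = 7/g ÷ 4.
At (7, 21): MRS = 0.25.
So at (7, 21) the consumer would give up 0.25 units of d for one more unit of g.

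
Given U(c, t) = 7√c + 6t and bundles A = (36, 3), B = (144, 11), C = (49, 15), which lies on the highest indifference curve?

Evaluate utility at each bundle:
U(A) = 60.000.
U(B) = 150.000.
U(C) = 139.000.
Highest utility is B, so B ≻ C ≻ A.

Bundle B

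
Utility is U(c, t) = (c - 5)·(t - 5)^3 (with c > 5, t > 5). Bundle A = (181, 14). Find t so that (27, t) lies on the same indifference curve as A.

t = 23

U(181, 14) = 128304.
Set U(27, t) = 128304 and solve.
With c = 27: (27 − 5) = 22, so (t − 5)^3 = 128304/22 = 5832.
Taking the cube root (with t > 5): t − 5 = 18, so t = 23.
Check: U(27, 23) = 128304.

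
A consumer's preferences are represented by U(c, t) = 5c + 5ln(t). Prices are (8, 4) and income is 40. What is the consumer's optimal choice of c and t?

MU_c = 5, MU_t = 5/t.
MRS = 5 ÷ (5/t).
Tangency: set MRS = p_c/p_t = 8/4 = 2.
MRS depends only on t: t = 2 ⇒ t* = 2.
From the budget, 8·c = 40 − 4·2 = 32, so c* = 4.

c* = 4, t* = 2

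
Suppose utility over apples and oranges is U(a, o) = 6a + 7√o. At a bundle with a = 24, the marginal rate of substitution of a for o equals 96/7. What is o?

MU_a = 6, MU_o = 7/(2√o).
MRS = 6 ÷ (7/(2√o)).
MRS depends only on o: (12/7)·√o = 96/7 ⇒ √o = (96/7)/(12/7) = 8 ⇒ o = 64.

o = 64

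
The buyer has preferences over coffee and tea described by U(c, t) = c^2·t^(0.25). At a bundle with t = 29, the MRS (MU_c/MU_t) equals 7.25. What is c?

MU_c = 2·c·t^(0.25) and MU_t = 0.25·c^2·t^(-0.75).
MRS = MU_c/MU_t = (8)·t/c.
Substitute t = 29: MRS = 232/c. Setting 232/c = 7.25 gives c = 232/7.25 = 32.

c = 32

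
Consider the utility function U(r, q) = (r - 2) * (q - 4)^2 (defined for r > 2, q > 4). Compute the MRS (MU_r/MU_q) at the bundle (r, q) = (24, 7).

MU_r = (q−4)^2, MU_q = 2·(r−2)·(q−4).
MRS = (1/2)·(q−4)/(r−2).
At (24, 7): MRS = 3/44.
So at (24, 7) the consumer would give up 3/44 units of q for one more unit of r.

MRS = 3/44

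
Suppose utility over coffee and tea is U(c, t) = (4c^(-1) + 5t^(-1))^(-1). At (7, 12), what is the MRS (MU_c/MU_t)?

For CES with ρ = -1, MRS = (4/5)·(t/c)^2.
At (7, 12): MRS = 576/245.
The indifference curve has slope −576/245 at this bundle.

MRS = 576/245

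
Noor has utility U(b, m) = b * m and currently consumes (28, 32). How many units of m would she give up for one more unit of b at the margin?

MRS = 8/7

MU_b = m and MU_m = b.
MRS = MU_b/MU_m = m/b.
At (28, 32): MRS = 8/7.
So at (28, 32) the consumer would give up 8/7 units of m for one more unit of b.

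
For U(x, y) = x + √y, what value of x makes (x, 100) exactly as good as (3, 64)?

x = 1

U(3, 64) = 11.
Set U(x, 100) = 11 and solve.
With y = 100: √100 = 10, so x = 11 − 10 = 1.
Check: U(1, 100) = 11.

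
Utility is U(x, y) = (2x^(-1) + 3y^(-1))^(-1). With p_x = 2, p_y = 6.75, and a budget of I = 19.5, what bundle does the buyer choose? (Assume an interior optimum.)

x* = 3, y* = 2

For CES with ρ = -1, MRS = (2/3)·(y/x)^2.
Tangency: set MRS = p_x/p_y = 2/6.75 = 8/27.
So (y/x)^2 = 4/9; taking the square root, y/x = 2/3, i.e. y = (2/3)·x.
Substitute into the budget 2·x + 6.75·y = 19.5: 6.5·x = 19.5, so x* = 3 and y* = (2/3)·3 = 2.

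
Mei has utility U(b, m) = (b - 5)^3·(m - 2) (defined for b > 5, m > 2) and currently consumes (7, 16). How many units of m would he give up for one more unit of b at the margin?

MU_b = 3·(b−5)^2·(m−2), MU_m = (b−5)^3.
MRS = (3/1)·(m−2)/(b−5).
At (7, 16): MRS = 21.
That is, one extra unit of b is worth 21 units of m at the margin.

MRS = 21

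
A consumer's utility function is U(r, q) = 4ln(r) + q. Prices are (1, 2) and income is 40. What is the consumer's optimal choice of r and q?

MU_r = 4/r, MU_q = 1.
MRS = 4/r ÷ 1.
Tangency: set MRS = p_r/p_q = 1/2 = 0.5.
MRS depends only on r: 4/r = 0.5 ⇒ r* = 4/0.5 = 8.
From the budget, 2·q = 40 − 1·8 = 32, so q* = 16.

r* = 8, q* = 16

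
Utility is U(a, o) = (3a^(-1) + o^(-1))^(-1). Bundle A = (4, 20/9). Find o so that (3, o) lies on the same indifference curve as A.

U depends on (a, o) only through S = 3a^(-1) + o^(-1), so equal utility means equal S. At (4, 20/9): S = 1.2.
With a = 3: 3·3^(-1) = 1, so o^(-1) = 1.2 − 1 = 0.2.
Hence o = 1/0.2 = 5.
Check: U(3, 5) = 0.8333.

o = 5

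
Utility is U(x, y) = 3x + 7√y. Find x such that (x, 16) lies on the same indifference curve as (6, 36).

x = 32/3

U(6, 36) = 60.
Set U(x, 16) = 60 and solve.
With y = 16: √16 = 4, so 3x = 60 − 7·4 = 32 and x = 32/3.
Check: U(32/3, 16) = 60.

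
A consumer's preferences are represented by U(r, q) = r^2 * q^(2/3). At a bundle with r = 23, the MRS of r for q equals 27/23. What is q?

q = 9

MU_r = 2·r·q^(2/3) and MU_q = 2/3·r^2·q^(-1/3).
MRS = MU_r/MU_q = (3)·q/r.
Substitute r = 23: MRS = q/(23/3). Setting q/(23/3) = 27/23 gives q = (27/23)·(23/3) = 9.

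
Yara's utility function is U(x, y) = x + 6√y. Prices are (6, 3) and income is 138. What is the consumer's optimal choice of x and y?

MU_x = 1, MU_y = 6/(2√y).
MRS = 1 ÷ (6/(2√y)).
Tangency: set MRS = p_x/p_y = 6/3 = 2.
MRS depends only on y: (1/3)·√y = 2 ⇒ √y = 2/(1/3) = 6 ⇒ y* = 36.
From the budget, 6·x = 138 − 3·36 = 30, so x* = 5.

x* = 5, y* = 36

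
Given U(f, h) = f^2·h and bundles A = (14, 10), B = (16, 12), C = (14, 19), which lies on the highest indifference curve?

Evaluate utility at each bundle:
U(A) = 1960.
U(B) = 3072.
U(C) = 3724.
Highest utility is C, so C ≻ B ≻ A.

Bundle C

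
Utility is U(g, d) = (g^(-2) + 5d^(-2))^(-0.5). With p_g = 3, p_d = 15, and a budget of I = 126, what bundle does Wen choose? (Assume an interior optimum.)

For CES with ρ = -2, MRS = (1/5)·(d/g)^3.
Tangency: set MRS = p_g/p_d = 3/15 = 0.2.
So (d/g)^3 = 1; taking the cube root, d/g = 1, i.e. d = g.
Substitute into the budget 3·g + 15·d = 126: 18·g = 126, so g* = 7 and d* = 7.

g* = 7, d* = 7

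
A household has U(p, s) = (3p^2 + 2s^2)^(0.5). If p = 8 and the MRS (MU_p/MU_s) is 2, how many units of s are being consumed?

For CES with ρ = 2, MRS = (3/2)·(s/p)^(-1).
Setting (3/2)·(s/8)^(-1) = 2 gives (s/8)^(-1) = 4/3, so s/8 = 0.75 and s = 6.

s = 6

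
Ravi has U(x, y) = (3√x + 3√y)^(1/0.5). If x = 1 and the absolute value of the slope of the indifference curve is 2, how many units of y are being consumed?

y = 4

For CES with ρ = 0.5, MRS = √(y/x).
Setting √(y/1) = 2 gives y/1 = 4 and y = 4.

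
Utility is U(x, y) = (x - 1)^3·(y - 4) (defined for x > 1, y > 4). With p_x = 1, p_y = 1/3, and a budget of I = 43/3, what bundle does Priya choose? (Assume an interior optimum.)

MU_x = 3·(x−1)^2·(y−4), MU_y = (x−1)^3.
MRS = (3/1)·(y−4)/(x−1).
Tangency: set MRS = p_x/p_y = 1/(1/3) = 3.
So (3/1)·(y − 4)/(x − 1) = 3, i.e. (y − 4) = (x − 1).
Rewrite the budget in excess-of-subsistence terms: 1·(x − 1) + (1/3)·(y − 4) = 43/3 − 1·1 − (1/3)·4 = 12.
Substituting, (4/3)·(x − 1) = 12, so x − 1 = 9 and x* = 10.
Then y − 4 = 9, so y* = 13.

x* = 10, y* = 13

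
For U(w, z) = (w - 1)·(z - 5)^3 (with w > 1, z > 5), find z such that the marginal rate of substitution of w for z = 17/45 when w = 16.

MU_w = (z−5)^3, MU_z = 3·(w−1)·(z−5)^2.
MRS = (1/3)·(z−5)/(w−1).
Substitute w = 16: MRS = (z − 5)/45. Setting this equal to 17/45 gives z − 5 = (17/45)·45 = 17, so z = 22.

z = 22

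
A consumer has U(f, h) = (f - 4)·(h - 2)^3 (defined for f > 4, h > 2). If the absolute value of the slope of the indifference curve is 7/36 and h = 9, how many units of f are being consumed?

MU_f = (h−2)^3, MU_h = 3·(f−4)·(h−2)^2.
MRS = (1/3)·(h−2)/(f−4).
Substitute h = 9: MRS = (7/3)/(f − 4). Setting this equal to 7/36 gives f − 4 = (7/3)/(7/36) = 12, so f = 16.

f = 16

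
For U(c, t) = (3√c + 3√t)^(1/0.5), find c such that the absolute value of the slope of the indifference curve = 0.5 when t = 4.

c = 16

For CES with ρ = 0.5, MRS = √(t/c).
Setting √(4/c) = 0.5 gives 4/c = 0.25 and c = 16.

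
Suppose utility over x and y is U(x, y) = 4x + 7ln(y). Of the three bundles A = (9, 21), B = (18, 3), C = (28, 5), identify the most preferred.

Bundle C

Evaluate utility at each bundle:
U(A) = 57.312.
U(B) = 79.690.
U(C) = 123.266.
Highest utility is C, so C ≻ B ≻ A.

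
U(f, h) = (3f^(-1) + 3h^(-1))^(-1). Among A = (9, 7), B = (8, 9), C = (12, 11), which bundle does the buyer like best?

Bundle C

Evaluate utility at each bundle:
U(A) = 1.312.
U(B) = 1.412.
U(C) = 1.913.
Highest utility is C, so C ≻ B ≻ A.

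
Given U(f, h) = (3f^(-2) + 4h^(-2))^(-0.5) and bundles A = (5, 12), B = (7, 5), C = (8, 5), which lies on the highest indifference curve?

Evaluate utility at each bundle:
U(A) = 2.601.
U(B) = 2.126.
U(C) = 2.199.
Highest utility is A, so A ≻ C ≻ B.

Bundle A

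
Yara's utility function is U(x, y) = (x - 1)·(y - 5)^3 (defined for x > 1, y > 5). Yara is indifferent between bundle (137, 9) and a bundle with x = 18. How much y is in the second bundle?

y = 13

U(137, 9) = 8704.
Set U(18, y) = 8704 and solve.
With x = 18: (18 − 1) = 17, so (y − 5)^3 = 8704/17 = 512.
Taking the cube root (with y > 5): y − 5 = 8, so y = 13.
Check: U(18, 13) = 8704.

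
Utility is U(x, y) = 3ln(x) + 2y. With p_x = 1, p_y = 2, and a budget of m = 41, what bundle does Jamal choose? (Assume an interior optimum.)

x* = 3, y* = 19

MU_x = 3/x, MU_y = 2.
MRS = 3/x ÷ 2.
Tangency: set MRS = p_x/p_y = 1/2 = 0.5.
MRS depends only on x: 1.5/x = 0.5 ⇒ x* = 1.5/0.5 = 3.
From the budget, 2·y = 41 − 1·3 = 38, so y* = 19.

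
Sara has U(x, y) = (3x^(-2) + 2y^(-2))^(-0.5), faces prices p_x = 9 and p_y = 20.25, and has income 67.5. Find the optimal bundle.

x* = 3, y* = 2

For CES with ρ = -2, MRS = (3/2)·(y/x)^3.
Tangency: set MRS = p_x/p_y = 9/20.25 = 4/9.
So (y/x)^3 = 8/27; taking the cube root, y/x = 2/3, i.e. y = (2/3)·x.
Substitute into the budget 9·x + 20.25·y = 67.5: 22.5·x = 67.5, so x* = 3 and y* = (2/3)·3 = 2.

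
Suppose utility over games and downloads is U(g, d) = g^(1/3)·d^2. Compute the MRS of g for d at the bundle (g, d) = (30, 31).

MRS = 31/180

MU_g = 1/3·g^(-2/3)·d^2 and MU_d = 2·g^(1/3)·d.
MRS = MU_g/MU_d = (1/6)·d/g.
At (30, 31): MRS = 31/180.
So at (30, 31) the consumer would give up 31/180 units of d for one more unit of g.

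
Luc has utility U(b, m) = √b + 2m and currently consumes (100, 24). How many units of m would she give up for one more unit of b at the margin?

MRS = 1/40

MU_b = 1/(2√b), MU_m = 2.
MRS = 1/(2√b) ÷ 2.
At (100, 24): MRS = 1/40.
The indifference curve has slope −1/40 at this bundle.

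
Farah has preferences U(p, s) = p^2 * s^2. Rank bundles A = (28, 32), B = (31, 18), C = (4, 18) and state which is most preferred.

Bundle A

Evaluate utility at each bundle:
U(A) = 802816.
U(B) = 311364.
U(C) = 5184.
Highest utility is A, so A ≻ B ≻ C.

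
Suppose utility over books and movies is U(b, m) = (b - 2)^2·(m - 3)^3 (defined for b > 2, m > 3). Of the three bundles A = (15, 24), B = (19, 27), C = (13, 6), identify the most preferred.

Bundle B

Evaluate utility at each bundle:
U(A) = 1565109.
U(B) = 3995136.
U(C) = 3267.
Highest utility is B, so B ≻ A ≻ C.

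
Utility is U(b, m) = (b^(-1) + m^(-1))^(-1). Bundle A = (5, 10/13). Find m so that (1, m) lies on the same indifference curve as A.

m = 2

U depends on (b, m) only through S = b^(-1) + m^(-1), so equal utility means equal S. At (5, 10/13): S = 1.5.
With b = 1: 1^(-1) = 1, so m^(-1) = 1.5 − 1 = 0.5.
Hence m = 1/0.5 = 2.
Check: U(1, 2) = 0.6667.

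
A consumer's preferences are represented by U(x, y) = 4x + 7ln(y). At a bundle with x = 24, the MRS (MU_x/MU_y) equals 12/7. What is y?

MU_x = 4, MU_y = 7/y.
MRS = 4 ÷ (7/y).
MRS depends only on y: (4/7)·y = 12/7 ⇒ y = (12/7)/(4/7) = 3.

y = 3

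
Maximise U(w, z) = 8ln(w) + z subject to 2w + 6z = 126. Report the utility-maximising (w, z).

w* = 24, z* = 13

MU_w = 8/w, MU_z = 1.
MRS = 8/w ÷ 1.
Tangency: set MRS = p_w/p_z = 2/6 = 1/3.
MRS depends only on w: 8/w = 1/3 ⇒ w* = 8/(1/3) = 24.
From the budget, 6·z = 126 − 2·24 = 78, so z* = 13.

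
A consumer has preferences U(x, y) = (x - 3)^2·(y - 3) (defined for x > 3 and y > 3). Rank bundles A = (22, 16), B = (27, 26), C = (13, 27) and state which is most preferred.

Bundle B

Evaluate utility at each bundle:
U(A) = 4693.
U(B) = 13248.
U(C) = 2400.
Highest utility is B, so B ≻ A ≻ C.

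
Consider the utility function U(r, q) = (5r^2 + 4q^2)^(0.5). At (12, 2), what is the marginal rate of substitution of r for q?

For CES with ρ = 2, MRS = (5/4)·(q/r)^(-1).
At (12, 2): MRS = 7.5.
The indifference curve has slope −7.5 at this bundle.

MRS = 7.5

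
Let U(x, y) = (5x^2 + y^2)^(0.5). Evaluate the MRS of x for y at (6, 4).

MRS = 7.5

For CES with ρ = 2, MRS = (5/1)·(y/x)^(-1).
At (6, 4): MRS = 7.5.
That is, one extra unit of x is worth 7.5 units of y at the margin.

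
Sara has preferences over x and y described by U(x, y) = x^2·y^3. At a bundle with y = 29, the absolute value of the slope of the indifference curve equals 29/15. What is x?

MU_x = 2·x·y^3 and MU_y = 3·x^2·y^2.
MRS = MU_x/MU_y = (2/3)·y/x.
Substitute y = 29: MRS = (58/3)/x. Setting (58/3)/x = 29/15 gives x = (58/3)/(29/15) = 10.

x = 10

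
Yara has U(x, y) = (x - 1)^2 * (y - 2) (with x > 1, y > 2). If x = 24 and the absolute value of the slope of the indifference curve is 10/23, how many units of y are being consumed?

MU_x = 2·(x−1)·(y−2), MU_y = (x−1)^2.
MRS = (2/1)·(y−2)/(x−1).
Substitute x = 24: MRS = (y − 2)/11.5. Setting this equal to 10/23 gives y − 2 = (10/23)·11.5 = 5, so y = 7.

y = 7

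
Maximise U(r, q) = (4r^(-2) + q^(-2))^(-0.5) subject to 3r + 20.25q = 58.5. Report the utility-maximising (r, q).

r* = 6, q* = 2

For CES with ρ = -2, MRS = (4/1)·(q/r)^3.
Tangency: set MRS = p_r/p_q = 3/20.25 = 4/27.
So (q/r)^3 = 1/27; taking the cube root, q/r = 1/3, i.e. q = (1/3)·r.
Substitute into the budget 3·r + 20.25·q = 58.5: 9.75·r = 58.5, so r* = 6 and q* = (1/3)·6 = 2.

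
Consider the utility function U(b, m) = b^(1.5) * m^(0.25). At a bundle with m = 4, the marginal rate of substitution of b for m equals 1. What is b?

MU_b = 1.5·√b·m^(0.25) and MU_m = 0.25·b^(1.5)·m^(-0.75).
MRS = MU_b/MU_m = (6)·m/b.
Substitute m = 4: MRS = 24/b. Setting 24/b = 1 gives b = 24/1 = 24.

b = 24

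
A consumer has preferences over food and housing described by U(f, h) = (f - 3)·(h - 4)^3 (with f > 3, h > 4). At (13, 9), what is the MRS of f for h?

MRS = 1/6

MU_f = (h−4)^3, MU_h = 3·(f−3)·(h−4)^2.
MRS = (1/3)·(h−4)/(f−3).
At (13, 9): MRS = 1/6.
The indifference curve has slope −1/6 at this bundle.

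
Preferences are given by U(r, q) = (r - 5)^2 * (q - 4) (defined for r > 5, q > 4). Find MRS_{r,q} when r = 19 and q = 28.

MRS = 24/7

MU_r = 2·(r−5)·(q−4), MU_q = (r−5)^2.
MRS = (2/1)·(q−4)/(r−5).
At (19, 28): MRS = 24/7.
That is, one extra unit of r is worth 24/7 units of q at the margin.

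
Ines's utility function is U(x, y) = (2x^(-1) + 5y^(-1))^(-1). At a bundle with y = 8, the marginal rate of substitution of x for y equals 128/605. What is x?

For CES with ρ = -1, MRS = (2/5)·(y/x)^2.
Setting (2/5)·(8/x)^2 = 128/605 gives (8/x)^2 = 64/121, so 8/x = 8/11 and x = 11.

x = 11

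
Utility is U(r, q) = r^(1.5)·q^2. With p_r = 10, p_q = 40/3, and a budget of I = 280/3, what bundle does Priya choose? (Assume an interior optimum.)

MU_r = 1.5·√r·q^2 and MU_q = 2·r^(1.5)·q.
MRS = MU_r/MU_q = (0.75)·q/r.
Tangency: set MRS = p_r/p_q = 10/(40/3) = 0.75.
So (0.75)·q/r = 0.75, i.e. q = r.
Substitute into the budget 10·r + (40/3)·q = 280/3: (70/3)·r = 280/3, so r* = 4.
Then q* = 4.

r* = 4, q* = 4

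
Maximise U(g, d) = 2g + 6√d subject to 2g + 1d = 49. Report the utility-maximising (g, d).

MU_g = 2, MU_d = 6/(2√d).
MRS = 2 ÷ (6/(2√d)).
Tangency: set MRS = p_g/p_d = 2/1 = 2.
MRS depends only on d: (2/3)·√d = 2 ⇒ √d = 2/(2/3) = 3 ⇒ d* = 9.
From the budget, 2·g = 49 − 1·9 = 40, so g* = 20.

g* = 20, d* = 9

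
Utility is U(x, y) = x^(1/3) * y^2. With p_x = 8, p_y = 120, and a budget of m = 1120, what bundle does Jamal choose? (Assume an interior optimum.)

MU_x = 1/3·x^(-2/3)·y^2 and MU_y = 2·x^(1/3)·y.
MRS = MU_x/MU_y = (1/6)·y/x.
Tangency: set MRS = p_x/p_y = 8/120 = 1/15.
So (1/6)·y/x = 1/15, i.e. y = 0.4·x.
Substitute into the budget 8·x + 120·y = 1120: 56·x = 1120, so x* = 20.
Then y* = 0.4·20 = 8.

x* = 20, y* = 8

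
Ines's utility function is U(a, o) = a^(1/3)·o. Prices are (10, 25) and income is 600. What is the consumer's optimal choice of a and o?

MU_a = 1/3·a^(-2/3)·o and MU_o = a^(1/3).
MRS = MU_a/MU_o = (1/3)·o/a.
Tangency: set MRS = p_a/p_o = 10/25 = 0.4.
So (1/3)·o/a = 0.4, i.e. o = 1.2·a.
Substitute into the budget 10·a + 25·o = 600: 40·a = 600, so a* = 15.
Then o* = 1.2·15 = 18.

a* = 15, o* = 18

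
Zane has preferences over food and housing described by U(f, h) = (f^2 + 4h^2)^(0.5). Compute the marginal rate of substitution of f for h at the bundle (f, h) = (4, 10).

For CES with ρ = 2, MRS = (1/4)·(h/f)^(-1).
At (4, 10): MRS = 0.1.
That is, one extra unit of f is worth 0.1 units of h at the margin.

MRS = 0.1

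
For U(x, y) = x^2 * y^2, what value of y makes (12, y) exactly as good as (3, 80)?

y = 20

U(3, 80) = 57600.
Set U(12, y) = 57600 and solve.
With x = 12: 12^2 = 144, so y^2 = 57600/144 = 400; taking the square root, y = 20.
Check: U(12, 20) = 57600.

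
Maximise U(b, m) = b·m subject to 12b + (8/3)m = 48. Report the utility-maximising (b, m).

b* = 2, m* = 9

MU_b = m and MU_m = b.
MRS = MU_b/MU_m = m/b.
Tangency: set MRS = p_b/p_m = 12/(8/3) = 4.5.
So m/b = 4.5, i.e. m = 4.5·b.
Substitute into the budget 12·b + (8/3)·m = 48: 24·b = 48, so b* = 2.
Then m* = 4.5·2 = 9.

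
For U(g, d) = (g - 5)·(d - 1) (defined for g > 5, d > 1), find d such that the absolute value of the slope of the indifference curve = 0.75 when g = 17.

d = 10

MU_g = (d−1), MU_d = (g−5).
MRS = (d−1)/(g−5).
Substitute g = 17: MRS = (d − 1)/12. Setting this equal to 0.75 gives d − 1 = 0.75·12 = 9, so d = 10.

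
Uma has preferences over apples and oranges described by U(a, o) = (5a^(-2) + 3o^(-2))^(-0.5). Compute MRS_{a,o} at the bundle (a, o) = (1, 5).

For CES with ρ = -2, MRS = (5/3)·(o/a)^3.
At (1, 5): MRS = 625/3.
So at (1, 5) the consumer would give up 625/3 units of o for one more unit of a.

MRS = 625/3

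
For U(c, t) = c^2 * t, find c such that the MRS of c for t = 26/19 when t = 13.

MU_c = 2·c·t and MU_t = c^2.
MRS = MU_c/MU_t = (2/1)·t/c.
Substitute t = 13: MRS = 26/c. Setting 26/c = 26/19 gives c = 26/(26/19) = 19.

c = 19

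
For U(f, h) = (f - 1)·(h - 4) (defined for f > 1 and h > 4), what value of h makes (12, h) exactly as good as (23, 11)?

h = 18

U(23, 11) = 154.
Set U(12, h) = 154 and solve.
With f = 12: (12 − 1) = 11, so (h − 4) = 154/11 = 14.
So h = 4 + 14 = 18.
Check: U(12, 18) = 154.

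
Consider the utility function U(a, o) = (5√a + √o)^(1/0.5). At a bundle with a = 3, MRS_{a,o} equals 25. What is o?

o = 75

For CES with ρ = 0.5, MRS = (5/1)·√(o/a).
Setting (5/1)·√(o/3) = 25 gives √(o/3) = 5, so o/3 = 25 and o = 75.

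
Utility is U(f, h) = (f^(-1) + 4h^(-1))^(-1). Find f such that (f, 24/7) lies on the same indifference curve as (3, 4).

f = 6

U depends on (f, h) only through S = f^(-1) + 4h^(-1), so equal utility means equal S. At (3, 4): S = 4/3.
With h = 24/7: 4·(24/7)^(-1) = 7/6, so f^(-1) = 4/3 − 7/6 = 1/6.
Hence f = 1/(1/6) = 6.
Check: U(6, 24/7) = 0.75.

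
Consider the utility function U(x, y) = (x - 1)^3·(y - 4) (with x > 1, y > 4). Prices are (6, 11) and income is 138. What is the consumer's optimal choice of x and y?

MU_x = 3·(x−1)^2·(y−4), MU_y = (x−1)^3.
MRS = (3/1)·(y−4)/(x−1).
Tangency: set MRS = p_x/p_y = 6/11.
So (3/1)·(y − 4)/(x − 1) = 6/11, i.e. (y − 4) = (2/11)·(x − 1).
Rewrite the budget in excess-of-subsistence terms: 6·(x − 1) + 11·(y − 4) = 138 − 6·1 − 11·4 = 88.
Substituting, 8·(x − 1) = 88, so x − 1 = 11 and x* = 12.
Then y − 4 = (2/11)·11 = 2, so y* = 6.

x* = 12, y* = 6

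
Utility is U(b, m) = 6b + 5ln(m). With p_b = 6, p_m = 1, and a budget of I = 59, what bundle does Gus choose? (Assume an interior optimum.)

MU_b = 6, MU_m = 5/m.
MRS = 6 ÷ (5/m).
Tangency: set MRS = p_b/p_m = 6/1 = 6.
MRS depends only on m: 1.2·m = 6 ⇒ m* = 6/1.2 = 5.
From the budget, 6·b = 59 − 1·5 = 54, so b* = 9.

b* = 9, m* = 5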